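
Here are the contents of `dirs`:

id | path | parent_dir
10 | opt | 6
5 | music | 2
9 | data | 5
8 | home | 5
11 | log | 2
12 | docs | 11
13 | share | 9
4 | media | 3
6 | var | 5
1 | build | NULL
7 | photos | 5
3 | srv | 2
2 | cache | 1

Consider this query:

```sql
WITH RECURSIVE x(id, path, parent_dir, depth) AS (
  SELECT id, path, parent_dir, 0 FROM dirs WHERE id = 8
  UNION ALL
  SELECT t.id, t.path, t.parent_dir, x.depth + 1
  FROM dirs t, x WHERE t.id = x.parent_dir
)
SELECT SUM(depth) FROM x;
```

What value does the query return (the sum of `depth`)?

6

Base: id=8 (home), parent_dir=5, depth 0.
Iteration 1: join on id=5 -> music (id 5, parent_dir=2, depth 1).
Iteration 2: join on id=2 -> cache (id 2, parent_dir=1, depth 2).
Iteration 3: join on id=1 -> build (id 1, parent_dir=NULL, depth 3).
Iteration 4: parent_dir is NULL; no match; recursion stops.
SUM(depth) = 0 + 1 + 2 + 3 = 6.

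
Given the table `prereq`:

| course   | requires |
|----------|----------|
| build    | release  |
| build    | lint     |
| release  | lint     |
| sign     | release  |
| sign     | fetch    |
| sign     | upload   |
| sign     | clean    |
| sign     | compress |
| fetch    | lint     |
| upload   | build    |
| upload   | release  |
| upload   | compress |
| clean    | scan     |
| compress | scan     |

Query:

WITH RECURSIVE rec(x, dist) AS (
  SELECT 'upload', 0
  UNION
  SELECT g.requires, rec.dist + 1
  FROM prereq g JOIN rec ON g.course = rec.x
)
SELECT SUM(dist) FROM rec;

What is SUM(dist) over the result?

12

Base: (upload, dist=0).
Iteration 1: edges from {upload} -> (build, dist=1), (compress, dist=1), (release, dist=1).
Iteration 2: edges from {build,compress,release} -> (lint, dist=2), (release, dist=2), (scan, dist=2). [UNION drops 1 duplicate row(s)]
Iteration 3: edges from {lint,release,scan} -> (lint, dist=3).
Iteration 4: no outgoing edges from {lint}; recursion stops.
SUM(dist) = 0 + 1 + 1 + 1 + 2 + 2 + 2 + 3 = 12.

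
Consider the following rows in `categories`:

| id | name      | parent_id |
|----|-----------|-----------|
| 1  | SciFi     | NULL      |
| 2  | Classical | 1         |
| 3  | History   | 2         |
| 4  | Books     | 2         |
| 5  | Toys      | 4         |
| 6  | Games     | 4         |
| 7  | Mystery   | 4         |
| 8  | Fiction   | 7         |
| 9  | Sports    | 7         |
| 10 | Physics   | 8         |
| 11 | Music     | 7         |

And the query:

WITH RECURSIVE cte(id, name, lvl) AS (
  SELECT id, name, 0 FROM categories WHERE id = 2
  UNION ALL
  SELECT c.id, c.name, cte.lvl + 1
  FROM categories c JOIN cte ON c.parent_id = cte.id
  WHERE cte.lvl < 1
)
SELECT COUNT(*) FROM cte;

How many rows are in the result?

Base: id=2 (Classical) at lvl 0.
Iteration 1: rows with parent_id in {2} -> History (id 3, lvl 1), Books (id 4, lvl 1).
Iteration 2: lvl < 1 fails for all current rows; recursion stops.
Total rows emitted: 3.

3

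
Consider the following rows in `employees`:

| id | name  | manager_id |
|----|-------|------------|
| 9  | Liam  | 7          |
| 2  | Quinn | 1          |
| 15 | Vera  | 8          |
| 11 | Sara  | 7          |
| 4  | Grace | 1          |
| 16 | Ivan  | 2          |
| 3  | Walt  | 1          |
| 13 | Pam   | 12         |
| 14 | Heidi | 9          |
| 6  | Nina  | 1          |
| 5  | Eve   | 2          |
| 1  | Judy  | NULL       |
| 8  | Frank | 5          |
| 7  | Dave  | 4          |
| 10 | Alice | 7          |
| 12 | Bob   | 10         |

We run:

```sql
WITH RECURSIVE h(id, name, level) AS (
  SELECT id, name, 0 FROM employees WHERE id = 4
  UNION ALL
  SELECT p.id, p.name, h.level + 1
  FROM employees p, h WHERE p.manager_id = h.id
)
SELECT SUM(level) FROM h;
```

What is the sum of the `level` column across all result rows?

17

Base: id=4 (Grace) at level 0.
Iteration 1: rows with manager_id in {4} -> Dave (id 7, level 1).
Iteration 2: rows with manager_id in {7} -> Liam (id 9, level 2), Alice (id 10, level 2), Sara (id 11, level 2).
Iteration 3: rows with manager_id in {9,10,11} -> Bob (id 12, level 3), Heidi (id 14, level 3).
Iteration 4: rows with manager_id in {12,14} -> Pam (id 13, level 4).
Iteration 5: no rows with manager_id in {13}; recursion stops.
SUM(level) = 0 + 1 + 2 + 2 + 2 + 3 + 3 + 4 = 17.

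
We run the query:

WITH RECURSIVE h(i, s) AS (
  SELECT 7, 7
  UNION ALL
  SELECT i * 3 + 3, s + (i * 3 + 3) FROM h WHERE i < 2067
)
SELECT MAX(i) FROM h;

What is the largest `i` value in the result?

6195

Base: i=7, s=7.
Iteration 1: 7 < 2067 holds -> i = 7 * 3 + 3 = 24, s = 7 + 24 = 31.
Iteration 2: 24 < 2067 holds -> i = 24 * 3 + 3 = 75, s = 31 + 75 = 106.
Iteration 3: 75 < 2067 holds -> i = 75 * 3 + 3 = 228, s = 106 + 228 = 334.
Iteration 4: 228 < 2067 holds -> i = 228 * 3 + 3 = 687, s = 334 + 687 = 1021.
Iteration 5: 687 < 2067 holds -> i = 687 * 3 + 3 = 2064, s = 1021 + 2064 = 3085.
Iteration 6: 2064 < 2067 holds -> i = 2064 * 3 + 3 = 6195, s = 3085 + 6195 = 9280.
Iteration 7: 6195 < 2067 fails; recursion stops.
i values: 7, 24, 75, 228, 687, 2064, 6195; the maximum is 6195.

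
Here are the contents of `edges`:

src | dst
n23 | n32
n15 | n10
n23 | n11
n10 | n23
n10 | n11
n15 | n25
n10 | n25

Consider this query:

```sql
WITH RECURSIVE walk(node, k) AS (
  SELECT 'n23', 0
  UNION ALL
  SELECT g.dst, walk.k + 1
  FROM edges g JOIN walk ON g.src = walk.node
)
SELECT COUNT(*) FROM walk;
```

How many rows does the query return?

Base: (n23, k=0).
Iteration 1: edges from {n23} -> (n11, k=1), (n32, k=1).
Iteration 2: no outgoing edges from {n11,n32}; recursion stops.
Total rows emitted: 3.

3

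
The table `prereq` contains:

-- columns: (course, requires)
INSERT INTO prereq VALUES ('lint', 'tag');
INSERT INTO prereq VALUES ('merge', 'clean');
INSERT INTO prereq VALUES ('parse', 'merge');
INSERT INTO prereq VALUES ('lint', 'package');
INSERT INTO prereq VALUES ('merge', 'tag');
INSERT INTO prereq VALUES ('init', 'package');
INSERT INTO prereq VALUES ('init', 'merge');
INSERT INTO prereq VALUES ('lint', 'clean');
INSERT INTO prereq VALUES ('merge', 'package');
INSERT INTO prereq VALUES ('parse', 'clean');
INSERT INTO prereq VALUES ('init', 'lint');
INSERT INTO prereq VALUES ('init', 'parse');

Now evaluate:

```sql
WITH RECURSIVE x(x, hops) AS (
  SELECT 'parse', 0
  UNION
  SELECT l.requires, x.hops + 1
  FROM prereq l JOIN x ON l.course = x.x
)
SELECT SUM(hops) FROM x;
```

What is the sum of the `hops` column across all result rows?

Base: (parse, hops=0).
Iteration 1: edges from {parse} -> (clean, hops=1), (merge, hops=1).
Iteration 2: edges from {clean,merge} -> (clean, hops=2), (package, hops=2), (tag, hops=2).
Iteration 3: no outgoing edges from {clean,package,tag}; recursion stops.
SUM(hops) = 0 + 1 + 1 + 2 + 2 + 2 = 8.

8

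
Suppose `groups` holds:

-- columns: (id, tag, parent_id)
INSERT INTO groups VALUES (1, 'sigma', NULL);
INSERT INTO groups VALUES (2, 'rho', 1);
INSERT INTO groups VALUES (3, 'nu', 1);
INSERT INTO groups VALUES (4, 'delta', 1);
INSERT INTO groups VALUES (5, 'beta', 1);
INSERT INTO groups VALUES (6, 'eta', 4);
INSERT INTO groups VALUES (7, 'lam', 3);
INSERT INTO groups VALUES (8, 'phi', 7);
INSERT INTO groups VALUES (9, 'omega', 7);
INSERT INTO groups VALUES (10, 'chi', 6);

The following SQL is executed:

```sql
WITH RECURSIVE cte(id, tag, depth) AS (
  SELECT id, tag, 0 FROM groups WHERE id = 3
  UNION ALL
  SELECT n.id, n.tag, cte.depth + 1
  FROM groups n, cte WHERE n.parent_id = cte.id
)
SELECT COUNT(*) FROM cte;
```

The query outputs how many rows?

4

Base: id=3 (nu) at depth 0.
Iteration 1: rows with parent_id in {3} -> lam (id 7, depth 1).
Iteration 2: rows with parent_id in {7} -> phi (id 8, depth 2), omega (id 9, depth 2).
Iteration 3: no rows with parent_id in {8,9}; recursion stops.
Total rows emitted: 4.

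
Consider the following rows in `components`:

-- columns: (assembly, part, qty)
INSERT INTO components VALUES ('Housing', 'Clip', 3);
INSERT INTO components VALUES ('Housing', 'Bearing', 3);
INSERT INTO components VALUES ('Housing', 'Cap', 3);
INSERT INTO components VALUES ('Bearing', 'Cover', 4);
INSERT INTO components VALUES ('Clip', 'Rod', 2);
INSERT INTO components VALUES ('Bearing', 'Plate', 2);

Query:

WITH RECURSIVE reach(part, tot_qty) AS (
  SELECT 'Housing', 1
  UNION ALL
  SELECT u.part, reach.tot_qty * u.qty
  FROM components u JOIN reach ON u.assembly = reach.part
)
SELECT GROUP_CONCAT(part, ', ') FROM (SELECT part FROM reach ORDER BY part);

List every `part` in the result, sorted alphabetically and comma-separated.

Base: (Housing, tot_qty=1).
Iteration 1: components of {Housing} -> Bearing = 1*3 = 3, Cap = 1*3 = 3, Clip = 1*3 = 3.
Iteration 2: components of {Bearing,Cap,Clip} -> Cover = 3*4 = 12, Plate = 3*2 = 6, Rod = 3*2 = 6.
Iteration 3: no further components; recursion stops.

Bearing, Cap, Clip, Cover, Housing, Plate, Rod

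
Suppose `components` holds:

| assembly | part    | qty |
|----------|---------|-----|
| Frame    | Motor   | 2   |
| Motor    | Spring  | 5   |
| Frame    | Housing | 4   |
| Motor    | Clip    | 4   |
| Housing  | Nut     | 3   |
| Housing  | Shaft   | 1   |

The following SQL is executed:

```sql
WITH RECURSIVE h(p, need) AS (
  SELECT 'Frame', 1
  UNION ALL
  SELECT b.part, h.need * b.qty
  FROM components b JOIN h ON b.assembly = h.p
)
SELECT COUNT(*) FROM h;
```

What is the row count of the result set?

Base: (Frame, need=1).
Iteration 1: components of {Frame} -> Housing = 1*4 = 4, Motor = 1*2 = 2.
Iteration 2: components of {Housing,Motor} -> Clip = 2*4 = 8, Nut = 4*3 = 12, Shaft = 4*1 = 4, Spring = 2*5 = 10.
Iteration 3: no further components; recursion stops.
Total rows emitted: 7.

7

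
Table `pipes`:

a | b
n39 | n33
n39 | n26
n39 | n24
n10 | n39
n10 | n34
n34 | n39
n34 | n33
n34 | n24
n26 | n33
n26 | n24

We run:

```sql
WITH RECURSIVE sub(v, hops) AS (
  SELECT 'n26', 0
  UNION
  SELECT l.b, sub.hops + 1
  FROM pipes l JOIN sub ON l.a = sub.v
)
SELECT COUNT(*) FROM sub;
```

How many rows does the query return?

3

Base: (n26, hops=0).
Iteration 1: edges from {n26} -> (n24, hops=1), (n33, hops=1).
Iteration 2: no outgoing edges from {n24,n33}; recursion stops.
Total rows emitted: 3.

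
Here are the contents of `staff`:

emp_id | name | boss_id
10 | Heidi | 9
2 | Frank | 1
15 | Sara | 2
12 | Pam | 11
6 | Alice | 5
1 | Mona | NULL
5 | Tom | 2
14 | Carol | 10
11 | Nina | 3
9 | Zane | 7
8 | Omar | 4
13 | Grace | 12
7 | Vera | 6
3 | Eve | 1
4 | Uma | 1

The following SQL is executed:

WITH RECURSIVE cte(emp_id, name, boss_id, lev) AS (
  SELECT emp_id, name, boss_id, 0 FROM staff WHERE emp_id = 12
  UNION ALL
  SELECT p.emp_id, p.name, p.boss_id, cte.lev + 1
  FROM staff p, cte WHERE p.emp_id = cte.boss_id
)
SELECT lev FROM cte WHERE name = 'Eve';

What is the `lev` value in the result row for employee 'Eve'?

2

Base: emp_id=12 (Pam), boss_id=11, lev 0.
Iteration 1: join on emp_id=11 -> Nina (id 11, boss_id=3, lev 1).
Iteration 2: join on emp_id=3 -> Eve (id 3, boss_id=1, lev 2).
Iteration 3: join on emp_id=1 -> Mona (id 1, boss_id=NULL, lev 3).
Iteration 4: boss_id is NULL; no match; recursion stops.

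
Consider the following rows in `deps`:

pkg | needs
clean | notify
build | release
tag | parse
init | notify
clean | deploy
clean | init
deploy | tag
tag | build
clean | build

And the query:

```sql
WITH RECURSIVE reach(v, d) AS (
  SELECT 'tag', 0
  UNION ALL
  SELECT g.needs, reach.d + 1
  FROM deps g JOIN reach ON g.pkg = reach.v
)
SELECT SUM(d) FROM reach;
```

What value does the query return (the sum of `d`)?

Base: (tag, d=0).
Iteration 1: edges from {tag} -> (build, d=1), (parse, d=1).
Iteration 2: edges from {build,parse} -> (release, d=2).
Iteration 3: no outgoing edges from {release}; recursion stops.
SUM(d) = 0 + 1 + 1 + 2 = 4.

4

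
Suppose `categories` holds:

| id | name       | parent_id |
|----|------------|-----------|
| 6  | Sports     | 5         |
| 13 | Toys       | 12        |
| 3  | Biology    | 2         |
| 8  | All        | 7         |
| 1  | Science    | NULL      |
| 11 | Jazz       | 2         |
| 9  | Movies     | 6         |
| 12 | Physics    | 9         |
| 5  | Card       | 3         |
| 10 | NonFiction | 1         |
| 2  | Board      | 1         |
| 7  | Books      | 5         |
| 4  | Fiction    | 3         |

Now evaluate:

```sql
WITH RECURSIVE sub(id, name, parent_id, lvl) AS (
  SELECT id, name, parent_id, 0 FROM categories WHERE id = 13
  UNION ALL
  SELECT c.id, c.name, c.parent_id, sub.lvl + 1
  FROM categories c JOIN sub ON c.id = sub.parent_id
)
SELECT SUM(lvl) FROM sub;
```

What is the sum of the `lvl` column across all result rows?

Base: id=13 (Toys), parent_id=12, lvl 0.
Iteration 1: join on id=12 -> Physics (id 12, parent_id=9, lvl 1).
Iteration 2: join on id=9 -> Movies (id 9, parent_id=6, lvl 2).
Iteration 3: join on id=6 -> Sports (id 6, parent_id=5, lvl 3).
Iteration 4: join on id=5 -> Card (id 5, parent_id=3, lvl 4).
Iteration 5: join on id=3 -> Biology (id 3, parent_id=2, lvl 5).
Iteration 6: join on id=2 -> Board (id 2, parent_id=1, lvl 6).
Iteration 7: join on id=1 -> Science (id 1, parent_id=NULL, lvl 7).
Iteration 8: parent_id is NULL; no match; recursion stops.
SUM(lvl) = 0 + 1 + 2 + 3 + 4 + 5 + 6 + 7 = 28.

28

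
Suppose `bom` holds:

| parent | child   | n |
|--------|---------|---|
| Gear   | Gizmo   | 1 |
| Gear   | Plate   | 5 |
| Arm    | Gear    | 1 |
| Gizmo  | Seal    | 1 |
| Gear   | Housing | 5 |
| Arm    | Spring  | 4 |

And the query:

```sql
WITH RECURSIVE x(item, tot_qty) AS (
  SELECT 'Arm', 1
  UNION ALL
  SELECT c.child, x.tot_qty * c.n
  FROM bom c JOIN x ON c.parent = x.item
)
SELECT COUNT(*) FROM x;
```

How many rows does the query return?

Base: (Arm, tot_qty=1).
Iteration 1: components of {Arm} -> Gear = 1*1 = 1, Spring = 1*4 = 4.
Iteration 2: components of {Gear,Spring} -> Gizmo = 1*1 = 1, Housing = 1*5 = 5, Plate = 1*5 = 5.
Iteration 3: components of {Gizmo,Housing,Plate} -> Seal = 1*1 = 1.
Iteration 4: no further components; recursion stops.
Total rows emitted: 7.

7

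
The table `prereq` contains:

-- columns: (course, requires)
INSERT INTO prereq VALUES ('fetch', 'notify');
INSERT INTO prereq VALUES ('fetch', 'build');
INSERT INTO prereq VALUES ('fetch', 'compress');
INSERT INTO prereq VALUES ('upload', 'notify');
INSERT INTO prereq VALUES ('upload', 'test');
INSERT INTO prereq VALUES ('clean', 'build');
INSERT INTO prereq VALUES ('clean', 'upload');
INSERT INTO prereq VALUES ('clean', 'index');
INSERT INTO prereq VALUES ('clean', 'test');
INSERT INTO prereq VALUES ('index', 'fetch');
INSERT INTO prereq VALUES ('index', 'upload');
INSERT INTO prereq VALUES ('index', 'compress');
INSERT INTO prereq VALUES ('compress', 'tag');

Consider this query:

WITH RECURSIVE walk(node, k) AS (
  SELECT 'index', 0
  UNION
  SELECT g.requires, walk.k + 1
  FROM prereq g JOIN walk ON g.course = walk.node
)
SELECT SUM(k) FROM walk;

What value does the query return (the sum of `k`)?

Base: (index, k=0).
Iteration 1: edges from {index} -> (compress, k=1), (fetch, k=1), (upload, k=1).
Iteration 2: edges from {compress,fetch,upload} -> (build, k=2), (compress, k=2), (notify, k=2), (tag, k=2), (test, k=2). [UNION drops 1 duplicate row(s)]
Iteration 3: edges from {build,compress,notify,tag,test} -> (tag, k=3).
Iteration 4: no outgoing edges from {tag}; recursion stops.
SUM(k) = 0 + 1 + 1 + 1 + 2 + 2 + 2 + 2 + 2 + 3 = 16.

16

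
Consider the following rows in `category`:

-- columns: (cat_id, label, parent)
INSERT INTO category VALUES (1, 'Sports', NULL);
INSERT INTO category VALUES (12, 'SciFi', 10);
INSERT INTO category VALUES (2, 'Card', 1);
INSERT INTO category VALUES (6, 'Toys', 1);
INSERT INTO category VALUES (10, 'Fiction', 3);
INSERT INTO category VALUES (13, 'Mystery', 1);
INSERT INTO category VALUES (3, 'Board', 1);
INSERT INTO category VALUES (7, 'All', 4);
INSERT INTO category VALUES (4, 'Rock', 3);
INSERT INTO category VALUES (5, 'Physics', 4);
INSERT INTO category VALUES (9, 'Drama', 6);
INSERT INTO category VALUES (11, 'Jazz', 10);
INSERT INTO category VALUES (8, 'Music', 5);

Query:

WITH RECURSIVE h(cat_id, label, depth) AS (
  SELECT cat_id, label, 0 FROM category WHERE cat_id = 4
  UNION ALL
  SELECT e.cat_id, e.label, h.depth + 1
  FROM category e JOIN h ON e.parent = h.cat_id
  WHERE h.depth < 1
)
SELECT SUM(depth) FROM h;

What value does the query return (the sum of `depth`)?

Base: cat_id=4 (Rock) at depth 0.
Iteration 1: rows with parent in {4} -> Physics (id 5, depth 1), All (id 7, depth 1).
Iteration 2: depth < 1 fails for all current rows; recursion stops.
SUM(depth) = 0 + 1 + 1 = 2.

2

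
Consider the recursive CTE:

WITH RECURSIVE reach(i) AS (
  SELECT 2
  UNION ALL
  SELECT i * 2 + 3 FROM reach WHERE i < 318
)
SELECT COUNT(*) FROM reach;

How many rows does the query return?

Base: i=2.
Iteration 1: 2 < 318 holds -> i = 2 * 2 + 3 = 7.
Iteration 2: 7 < 318 holds -> i = 7 * 2 + 3 = 17.
Iteration 3: 17 < 318 holds -> i = 17 * 2 + 3 = 37.
Iteration 4: 37 < 318 holds -> i = 37 * 2 + 3 = 77.
Iteration 5: 77 < 318 holds -> i = 77 * 2 + 3 = 157.
Iteration 6: 157 < 318 holds -> i = 157 * 2 + 3 = 317.
Iteration 7: 317 < 318 holds -> i = 317 * 2 + 3 = 637.
Iteration 8: 637 < 318 fails; recursion stops.
Total rows emitted: 8.

8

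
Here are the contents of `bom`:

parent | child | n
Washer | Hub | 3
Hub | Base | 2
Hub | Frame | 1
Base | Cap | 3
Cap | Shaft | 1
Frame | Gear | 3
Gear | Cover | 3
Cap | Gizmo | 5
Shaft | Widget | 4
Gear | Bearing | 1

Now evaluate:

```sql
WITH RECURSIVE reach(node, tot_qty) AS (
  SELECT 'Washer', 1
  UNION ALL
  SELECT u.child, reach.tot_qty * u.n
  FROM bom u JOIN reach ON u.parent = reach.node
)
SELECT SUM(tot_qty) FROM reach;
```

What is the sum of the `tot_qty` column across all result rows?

Base: (Washer, tot_qty=1).
Iteration 1: components of {Washer} -> Hub = 1*3 = 3.
Iteration 2: components of {Hub} -> Base = 3*2 = 6, Frame = 3*1 = 3.
Iteration 3: components of {Base,Frame} -> Cap = 6*3 = 18, Gear = 3*3 = 9.
Iteration 4: components of {Cap,Gear} -> Bearing = 9*1 = 9, Cover = 9*3 = 27, Gizmo = 18*5 = 90, Shaft = 18*1 = 18.
Iteration 5: components of {Bearing,Cover,Gizmo,Shaft} -> Widget = 18*4 = 72.
Iteration 6: no further components; recursion stops.
SUM(tot_qty) = 1 + 3 + 6 + 3 + 18 + 9 + 18 + 90 + 27 + 9 + 72 = 256.

256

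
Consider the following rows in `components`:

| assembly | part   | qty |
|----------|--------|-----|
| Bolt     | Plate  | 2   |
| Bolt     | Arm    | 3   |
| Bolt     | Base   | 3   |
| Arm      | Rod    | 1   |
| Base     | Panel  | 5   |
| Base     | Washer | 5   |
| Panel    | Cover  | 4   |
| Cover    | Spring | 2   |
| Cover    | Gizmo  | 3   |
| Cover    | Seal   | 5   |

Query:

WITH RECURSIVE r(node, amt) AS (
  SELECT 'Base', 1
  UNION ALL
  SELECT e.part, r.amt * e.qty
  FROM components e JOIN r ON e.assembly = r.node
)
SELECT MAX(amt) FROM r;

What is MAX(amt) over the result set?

Base: (Base, amt=1).
Iteration 1: components of {Base} -> Panel = 1*5 = 5, Washer = 1*5 = 5.
Iteration 2: components of {Panel,Washer} -> Cover = 5*4 = 20.
Iteration 3: components of {Cover} -> Gizmo = 20*3 = 60, Seal = 20*5 = 100, Spring = 20*2 = 40.
Iteration 4: no further components; recursion stops.
amt values: 1, 5, 5, 20, 40, 60, 100; the maximum is 100.

100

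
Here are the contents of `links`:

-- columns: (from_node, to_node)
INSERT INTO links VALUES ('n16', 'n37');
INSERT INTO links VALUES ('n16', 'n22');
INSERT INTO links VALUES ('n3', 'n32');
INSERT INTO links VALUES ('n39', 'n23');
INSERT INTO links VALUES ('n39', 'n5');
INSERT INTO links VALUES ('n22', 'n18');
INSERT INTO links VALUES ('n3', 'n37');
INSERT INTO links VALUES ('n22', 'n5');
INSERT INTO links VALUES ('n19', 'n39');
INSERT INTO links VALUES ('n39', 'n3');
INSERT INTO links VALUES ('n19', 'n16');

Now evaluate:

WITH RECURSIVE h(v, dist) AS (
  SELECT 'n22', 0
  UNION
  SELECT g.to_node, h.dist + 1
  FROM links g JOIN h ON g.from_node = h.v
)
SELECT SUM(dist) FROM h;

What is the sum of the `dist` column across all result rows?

Base: (n22, dist=0).
Iteration 1: edges from {n22} -> (n18, dist=1), (n5, dist=1).
Iteration 2: no outgoing edges from {n18,n5}; recursion stops.
SUM(dist) = 0 + 1 + 1 = 2.

2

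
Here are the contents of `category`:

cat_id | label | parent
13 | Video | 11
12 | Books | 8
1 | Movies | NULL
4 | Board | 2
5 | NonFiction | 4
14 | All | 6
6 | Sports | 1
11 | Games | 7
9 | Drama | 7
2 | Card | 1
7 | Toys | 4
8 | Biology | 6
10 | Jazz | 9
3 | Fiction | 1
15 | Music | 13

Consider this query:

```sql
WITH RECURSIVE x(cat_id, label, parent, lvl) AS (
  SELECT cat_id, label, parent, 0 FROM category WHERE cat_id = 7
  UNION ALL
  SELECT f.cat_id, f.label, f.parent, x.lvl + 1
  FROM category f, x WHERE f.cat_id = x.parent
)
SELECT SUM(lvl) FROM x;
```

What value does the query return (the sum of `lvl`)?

Base: cat_id=7 (Toys), parent=4, lvl 0.
Iteration 1: join on cat_id=4 -> Board (id 4, parent=2, lvl 1).
Iteration 2: join on cat_id=2 -> Card (id 2, parent=1, lvl 2).
Iteration 3: join on cat_id=1 -> Movies (id 1, parent=NULL, lvl 3).
Iteration 4: parent is NULL; no match; recursion stops.
SUM(lvl) = 0 + 1 + 2 + 3 = 6.

6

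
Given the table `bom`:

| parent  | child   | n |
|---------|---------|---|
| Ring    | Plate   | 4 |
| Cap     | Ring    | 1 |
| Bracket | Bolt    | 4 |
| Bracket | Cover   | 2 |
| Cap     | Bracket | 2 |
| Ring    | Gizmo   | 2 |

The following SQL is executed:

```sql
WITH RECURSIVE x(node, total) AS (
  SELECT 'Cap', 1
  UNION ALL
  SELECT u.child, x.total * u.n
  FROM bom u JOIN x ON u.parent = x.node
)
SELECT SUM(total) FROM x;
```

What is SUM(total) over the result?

Base: (Cap, total=1).
Iteration 1: components of {Cap} -> Bracket = 1*2 = 2, Ring = 1*1 = 1.
Iteration 2: components of {Bracket,Ring} -> Bolt = 2*4 = 8, Cover = 2*2 = 4, Gizmo = 1*2 = 2, Plate = 1*4 = 4.
Iteration 3: no further components; recursion stops.
SUM(total) = 1 + 1 + 2 + 4 + 2 + 8 + 4 = 22.

22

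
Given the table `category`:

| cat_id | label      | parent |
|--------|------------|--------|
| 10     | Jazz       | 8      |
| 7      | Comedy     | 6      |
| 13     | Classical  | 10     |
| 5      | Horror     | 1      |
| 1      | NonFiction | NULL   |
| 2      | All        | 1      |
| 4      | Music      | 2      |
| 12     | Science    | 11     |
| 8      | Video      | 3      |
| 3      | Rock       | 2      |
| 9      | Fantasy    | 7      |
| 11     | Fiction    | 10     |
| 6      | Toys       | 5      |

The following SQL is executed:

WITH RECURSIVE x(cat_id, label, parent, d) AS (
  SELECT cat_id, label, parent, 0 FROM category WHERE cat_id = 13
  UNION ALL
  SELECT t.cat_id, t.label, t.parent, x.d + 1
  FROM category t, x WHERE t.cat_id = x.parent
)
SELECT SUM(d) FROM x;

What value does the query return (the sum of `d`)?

Base: cat_id=13 (Classical), parent=10, d 0.
Iteration 1: join on cat_id=10 -> Jazz (id 10, parent=8, d 1).
Iteration 2: join on cat_id=8 -> Video (id 8, parent=3, d 2).
Iteration 3: join on cat_id=3 -> Rock (id 3, parent=2, d 3).
Iteration 4: join on cat_id=2 -> All (id 2, parent=1, d 4).
Iteration 5: join on cat_id=1 -> NonFiction (id 1, parent=NULL, d 5).
Iteration 6: parent is NULL; no match; recursion stops.
SUM(d) = 0 + 1 + 2 + 3 + 4 + 5 = 15.

15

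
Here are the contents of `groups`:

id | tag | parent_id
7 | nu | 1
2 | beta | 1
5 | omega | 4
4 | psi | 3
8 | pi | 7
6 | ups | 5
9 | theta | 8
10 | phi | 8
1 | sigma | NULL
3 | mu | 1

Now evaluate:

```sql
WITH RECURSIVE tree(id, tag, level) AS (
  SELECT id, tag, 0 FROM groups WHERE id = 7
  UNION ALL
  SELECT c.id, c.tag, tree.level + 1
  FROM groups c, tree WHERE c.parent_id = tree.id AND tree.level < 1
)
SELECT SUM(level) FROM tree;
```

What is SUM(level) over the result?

Base: id=7 (nu) at level 0.
Iteration 1: rows with parent_id in {7} -> pi (id 8, level 1).
Iteration 2: level < 1 fails for all current rows; recursion stops.
SUM(level) = 0 + 1 = 1.

1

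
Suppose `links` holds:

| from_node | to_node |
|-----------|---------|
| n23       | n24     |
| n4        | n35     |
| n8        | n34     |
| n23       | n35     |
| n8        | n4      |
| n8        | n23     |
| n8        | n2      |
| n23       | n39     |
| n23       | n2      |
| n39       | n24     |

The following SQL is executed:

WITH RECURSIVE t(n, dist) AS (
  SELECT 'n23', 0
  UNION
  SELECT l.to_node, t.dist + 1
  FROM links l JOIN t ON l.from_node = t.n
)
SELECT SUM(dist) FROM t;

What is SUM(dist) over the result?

6

Base: (n23, dist=0).
Iteration 1: edges from {n23} -> (n2, dist=1), (n24, dist=1), (n35, dist=1), (n39, dist=1).
Iteration 2: edges from {n2,n24,n35,n39} -> (n24, dist=2).
Iteration 3: no outgoing edges from {n24}; recursion stops.
SUM(dist) = 0 + 1 + 1 + 1 + 1 + 2 = 6.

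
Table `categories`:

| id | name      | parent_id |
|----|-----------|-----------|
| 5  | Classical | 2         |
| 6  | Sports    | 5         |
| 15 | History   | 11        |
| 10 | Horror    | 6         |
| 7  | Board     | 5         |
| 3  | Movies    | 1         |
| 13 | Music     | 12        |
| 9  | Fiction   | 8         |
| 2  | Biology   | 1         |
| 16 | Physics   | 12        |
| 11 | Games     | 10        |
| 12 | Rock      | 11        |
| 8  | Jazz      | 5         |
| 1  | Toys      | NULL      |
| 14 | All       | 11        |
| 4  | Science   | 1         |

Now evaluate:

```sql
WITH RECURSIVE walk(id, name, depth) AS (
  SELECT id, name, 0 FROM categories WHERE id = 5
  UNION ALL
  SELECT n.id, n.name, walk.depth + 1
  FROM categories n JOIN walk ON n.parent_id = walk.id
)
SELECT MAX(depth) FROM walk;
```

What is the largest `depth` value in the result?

Base: id=5 (Classical) at depth 0.
Iteration 1: rows with parent_id in {5} -> Sports (id 6, depth 1), Board (id 7, depth 1), Jazz (id 8, depth 1).
Iteration 2: rows with parent_id in {6,7,8} -> Fiction (id 9, depth 2), Horror (id 10, depth 2).
Iteration 3: rows with parent_id in {9,10} -> Games (id 11, depth 3).
Iteration 4: rows with parent_id in {11} -> Rock (id 12, depth 4), All (id 14, depth 4), History (id 15, depth 4).
Iteration 5: rows with parent_id in {12,14,15} -> Music (id 13, depth 5), Physics (id 16, depth 5).
Iteration 6: no rows with parent_id in {13,16}; recursion stops.
depth values: 0, 1, 1, 1, 2, 2, 3, 4, 4, 4, 5, 5; the maximum is 5.

5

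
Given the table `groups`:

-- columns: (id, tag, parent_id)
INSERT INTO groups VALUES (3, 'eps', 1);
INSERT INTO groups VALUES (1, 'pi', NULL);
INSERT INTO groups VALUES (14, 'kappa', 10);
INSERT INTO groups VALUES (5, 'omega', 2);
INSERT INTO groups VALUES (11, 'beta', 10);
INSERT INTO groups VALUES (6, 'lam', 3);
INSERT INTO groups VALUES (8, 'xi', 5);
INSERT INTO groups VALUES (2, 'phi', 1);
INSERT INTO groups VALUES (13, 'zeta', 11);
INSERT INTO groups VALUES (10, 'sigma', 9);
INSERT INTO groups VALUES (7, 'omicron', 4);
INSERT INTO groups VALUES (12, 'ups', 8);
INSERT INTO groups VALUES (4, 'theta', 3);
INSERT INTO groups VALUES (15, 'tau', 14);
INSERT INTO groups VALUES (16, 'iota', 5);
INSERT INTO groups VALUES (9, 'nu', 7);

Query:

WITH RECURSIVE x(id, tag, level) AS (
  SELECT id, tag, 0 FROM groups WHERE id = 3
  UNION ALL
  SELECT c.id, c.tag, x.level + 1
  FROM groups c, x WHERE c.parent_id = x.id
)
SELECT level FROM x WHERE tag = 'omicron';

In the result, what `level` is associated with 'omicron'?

2

Base: id=3 (eps) at level 0.
Iteration 1: rows with parent_id in {3} -> theta (id 4, level 1), lam (id 6, level 1).
Iteration 2: rows with parent_id in {4,6} -> omicron (id 7, level 2).
Iteration 3: rows with parent_id in {7} -> nu (id 9, level 3).
Iteration 4: rows with parent_id in {9} -> sigma (id 10, level 4).
Iteration 5: rows with parent_id in {10} -> beta (id 11, level 5), kappa (id 14, level 5).
Iteration 6: rows with parent_id in {11,14} -> zeta (id 13, level 6), tau (id 15, level 6).
Iteration 7: no rows with parent_id in {13,15}; recursion stops.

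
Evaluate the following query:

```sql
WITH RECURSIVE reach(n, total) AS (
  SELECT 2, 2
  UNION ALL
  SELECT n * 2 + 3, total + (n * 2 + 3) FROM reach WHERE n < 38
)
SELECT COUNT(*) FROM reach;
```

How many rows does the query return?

5

Base: n=2, total=2.
Iteration 1: 2 < 38 holds -> n = 2 * 2 + 3 = 7, total = 2 + 7 = 9.
Iteration 2: 7 < 38 holds -> n = 7 * 2 + 3 = 17, total = 9 + 17 = 26.
Iteration 3: 17 < 38 holds -> n = 17 * 2 + 3 = 37, total = 26 + 37 = 63.
Iteration 4: 37 < 38 holds -> n = 37 * 2 + 3 = 77, total = 63 + 77 = 140.
Iteration 5: 77 < 38 fails; recursion stops.
Total rows emitted: 5.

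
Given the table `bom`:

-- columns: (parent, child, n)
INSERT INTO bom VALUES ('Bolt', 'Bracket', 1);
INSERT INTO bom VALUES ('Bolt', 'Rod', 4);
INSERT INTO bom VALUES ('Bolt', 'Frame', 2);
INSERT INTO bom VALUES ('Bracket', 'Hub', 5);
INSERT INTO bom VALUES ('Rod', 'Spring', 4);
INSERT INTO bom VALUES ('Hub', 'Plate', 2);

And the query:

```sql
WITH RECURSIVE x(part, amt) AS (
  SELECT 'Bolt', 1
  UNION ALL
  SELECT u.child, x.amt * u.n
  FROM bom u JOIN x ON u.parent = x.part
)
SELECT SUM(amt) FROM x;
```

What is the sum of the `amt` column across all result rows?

39

Base: (Bolt, amt=1).
Iteration 1: components of {Bolt} -> Bracket = 1*1 = 1, Frame = 1*2 = 2, Rod = 1*4 = 4.
Iteration 2: components of {Bracket,Frame,Rod} -> Hub = 1*5 = 5, Spring = 4*4 = 16.
Iteration 3: components of {Hub,Spring} -> Plate = 5*2 = 10.
Iteration 4: no further components; recursion stops.
SUM(amt) = 1 + 1 + 4 + 2 + 5 + 16 + 10 = 39.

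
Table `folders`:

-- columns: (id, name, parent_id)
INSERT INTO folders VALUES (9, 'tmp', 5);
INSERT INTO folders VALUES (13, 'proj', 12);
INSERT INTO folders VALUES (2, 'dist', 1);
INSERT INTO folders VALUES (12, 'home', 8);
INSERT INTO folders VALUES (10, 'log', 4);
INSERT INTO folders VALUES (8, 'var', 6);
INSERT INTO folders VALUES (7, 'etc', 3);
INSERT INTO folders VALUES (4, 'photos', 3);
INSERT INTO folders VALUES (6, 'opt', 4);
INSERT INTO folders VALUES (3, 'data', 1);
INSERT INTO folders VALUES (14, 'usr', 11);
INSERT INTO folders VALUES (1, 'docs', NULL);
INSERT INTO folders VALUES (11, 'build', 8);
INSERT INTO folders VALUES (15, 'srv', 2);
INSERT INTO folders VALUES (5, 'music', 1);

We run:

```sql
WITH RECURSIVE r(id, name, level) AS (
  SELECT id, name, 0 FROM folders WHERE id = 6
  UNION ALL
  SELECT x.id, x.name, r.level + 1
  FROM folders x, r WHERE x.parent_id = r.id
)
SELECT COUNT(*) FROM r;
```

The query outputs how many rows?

6

Base: id=6 (opt) at level 0.
Iteration 1: rows with parent_id in {6} -> var (id 8, level 1).
Iteration 2: rows with parent_id in {8} -> build (id 11, level 2), home (id 12, level 2).
Iteration 3: rows with parent_id in {11,12} -> proj (id 13, level 3), usr (id 14, level 3).
Iteration 4: no rows with parent_id in {13,14}; recursion stops.
Total rows emitted: 6.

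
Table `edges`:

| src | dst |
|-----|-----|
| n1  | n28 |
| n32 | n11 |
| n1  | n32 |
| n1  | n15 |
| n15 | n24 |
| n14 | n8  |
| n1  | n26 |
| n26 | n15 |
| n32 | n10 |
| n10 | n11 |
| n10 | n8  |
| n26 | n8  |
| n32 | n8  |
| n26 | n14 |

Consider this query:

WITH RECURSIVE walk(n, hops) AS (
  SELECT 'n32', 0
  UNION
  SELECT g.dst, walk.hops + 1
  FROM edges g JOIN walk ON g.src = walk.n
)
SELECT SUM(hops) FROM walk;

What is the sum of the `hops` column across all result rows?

Base: (n32, hops=0).
Iteration 1: edges from {n32} -> (n10, hops=1), (n11, hops=1), (n8, hops=1).
Iteration 2: edges from {n10,n11,n8} -> (n11, hops=2), (n8, hops=2).
Iteration 3: no outgoing edges from {n11,n8}; recursion stops.
SUM(hops) = 0 + 1 + 1 + 1 + 2 + 2 = 7.

7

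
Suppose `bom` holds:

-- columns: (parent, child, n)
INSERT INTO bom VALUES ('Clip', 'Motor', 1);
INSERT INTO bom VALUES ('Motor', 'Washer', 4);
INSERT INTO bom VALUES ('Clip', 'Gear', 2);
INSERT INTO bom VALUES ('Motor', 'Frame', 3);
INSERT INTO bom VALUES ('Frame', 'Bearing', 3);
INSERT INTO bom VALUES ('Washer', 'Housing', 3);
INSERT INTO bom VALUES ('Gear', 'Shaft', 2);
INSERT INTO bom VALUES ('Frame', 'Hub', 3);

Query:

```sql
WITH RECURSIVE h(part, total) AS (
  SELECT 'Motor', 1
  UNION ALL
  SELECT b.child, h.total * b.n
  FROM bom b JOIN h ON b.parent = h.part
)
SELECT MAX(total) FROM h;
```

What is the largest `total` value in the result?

12

Base: (Motor, total=1).
Iteration 1: components of {Motor} -> Frame = 1*3 = 3, Washer = 1*4 = 4.
Iteration 2: components of {Frame,Washer} -> Bearing = 3*3 = 9, Housing = 4*3 = 12, Hub = 3*3 = 9.
Iteration 3: no further components; recursion stops.
total values: 1, 4, 3, 12, 9, 9; the maximum is 12.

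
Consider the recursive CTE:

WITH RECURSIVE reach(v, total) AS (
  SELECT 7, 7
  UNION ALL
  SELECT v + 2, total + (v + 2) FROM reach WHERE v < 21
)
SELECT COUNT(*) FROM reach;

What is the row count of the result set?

Base: v=7, total=7.
Iteration 1: 7 < 21 holds -> v = 7 + 2 = 9, total = 7 + 9 = 16.
Iteration 2: 9 < 21 holds -> v = 9 + 2 = 11, total = 16 + 11 = 27.
Iteration 3: 11 < 21 holds -> v = 11 + 2 = 13, total = 27 + 13 = 40.
Iteration 4: 13 < 21 holds -> v = 13 + 2 = 15, total = 40 + 15 = 55.
Iteration 5: 15 < 21 holds -> v = 15 + 2 = 17, total = 55 + 17 = 72.
Iteration 6: 17 < 21 holds -> v = 17 + 2 = 19, total = 72 + 19 = 91.
Iteration 7: 19 < 21 holds -> v = 19 + 2 = 21, total = 91 + 21 = 112.
Iteration 8: 21 < 21 fails; recursion stops.
Total rows emitted: 8.

8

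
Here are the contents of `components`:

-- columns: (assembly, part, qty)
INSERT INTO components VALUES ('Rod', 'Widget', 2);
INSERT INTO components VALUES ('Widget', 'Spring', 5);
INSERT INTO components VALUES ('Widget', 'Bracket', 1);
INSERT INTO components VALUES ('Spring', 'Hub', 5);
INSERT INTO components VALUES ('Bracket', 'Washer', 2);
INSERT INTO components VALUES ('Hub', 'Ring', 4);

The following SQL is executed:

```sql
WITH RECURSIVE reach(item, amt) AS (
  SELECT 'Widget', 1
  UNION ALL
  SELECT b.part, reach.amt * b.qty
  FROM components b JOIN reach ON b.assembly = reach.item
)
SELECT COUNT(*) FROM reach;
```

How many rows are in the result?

6

Base: (Widget, amt=1).
Iteration 1: components of {Widget} -> Bracket = 1*1 = 1, Spring = 1*5 = 5.
Iteration 2: components of {Bracket,Spring} -> Hub = 5*5 = 25, Washer = 1*2 = 2.
Iteration 3: components of {Hub,Washer} -> Ring = 25*4 = 100.
Iteration 4: no further components; recursion stops.
Total rows emitted: 6.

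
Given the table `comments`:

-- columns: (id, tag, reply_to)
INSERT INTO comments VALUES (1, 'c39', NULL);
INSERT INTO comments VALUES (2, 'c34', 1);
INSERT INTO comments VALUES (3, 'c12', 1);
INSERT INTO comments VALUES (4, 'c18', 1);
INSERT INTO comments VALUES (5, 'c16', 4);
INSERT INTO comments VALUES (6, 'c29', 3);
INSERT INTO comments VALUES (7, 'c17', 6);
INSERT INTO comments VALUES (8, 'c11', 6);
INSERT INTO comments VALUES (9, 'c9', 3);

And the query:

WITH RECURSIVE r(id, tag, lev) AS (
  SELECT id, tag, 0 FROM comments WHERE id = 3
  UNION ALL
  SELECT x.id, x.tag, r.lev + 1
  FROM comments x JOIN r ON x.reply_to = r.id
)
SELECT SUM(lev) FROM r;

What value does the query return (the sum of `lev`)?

Base: id=3 (c12) at lev 0.
Iteration 1: rows with reply_to in {3} -> c29 (id 6, lev 1), c9 (id 9, lev 1).
Iteration 2: rows with reply_to in {6,9} -> c17 (id 7, lev 2), c11 (id 8, lev 2).
Iteration 3: no rows with reply_to in {7,8}; recursion stops.
SUM(lev) = 0 + 1 + 1 + 2 + 2 = 6.

6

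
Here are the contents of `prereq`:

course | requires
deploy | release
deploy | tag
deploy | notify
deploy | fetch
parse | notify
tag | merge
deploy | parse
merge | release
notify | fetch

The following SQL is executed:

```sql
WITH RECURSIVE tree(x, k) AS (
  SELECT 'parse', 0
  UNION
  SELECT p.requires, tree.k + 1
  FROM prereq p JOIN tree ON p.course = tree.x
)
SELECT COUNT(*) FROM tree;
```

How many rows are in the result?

3

Base: (parse, k=0).
Iteration 1: edges from {parse} -> (notify, k=1).
Iteration 2: edges from {notify} -> (fetch, k=2).
Iteration 3: no outgoing edges from {fetch}; recursion stops.
Total rows emitted: 3.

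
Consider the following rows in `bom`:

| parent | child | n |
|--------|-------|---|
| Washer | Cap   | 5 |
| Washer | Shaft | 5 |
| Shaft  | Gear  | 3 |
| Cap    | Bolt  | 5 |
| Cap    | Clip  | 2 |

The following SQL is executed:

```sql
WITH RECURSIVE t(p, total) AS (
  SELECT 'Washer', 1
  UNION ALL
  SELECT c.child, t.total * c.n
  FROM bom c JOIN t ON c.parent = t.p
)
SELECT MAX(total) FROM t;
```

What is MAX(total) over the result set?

25

Base: (Washer, total=1).
Iteration 1: components of {Washer} -> Cap = 1*5 = 5, Shaft = 1*5 = 5.
Iteration 2: components of {Cap,Shaft} -> Bolt = 5*5 = 25, Clip = 5*2 = 10, Gear = 5*3 = 15.
Iteration 3: no further components; recursion stops.
total values: 1, 5, 5, 25, 10, 15; the maximum is 25.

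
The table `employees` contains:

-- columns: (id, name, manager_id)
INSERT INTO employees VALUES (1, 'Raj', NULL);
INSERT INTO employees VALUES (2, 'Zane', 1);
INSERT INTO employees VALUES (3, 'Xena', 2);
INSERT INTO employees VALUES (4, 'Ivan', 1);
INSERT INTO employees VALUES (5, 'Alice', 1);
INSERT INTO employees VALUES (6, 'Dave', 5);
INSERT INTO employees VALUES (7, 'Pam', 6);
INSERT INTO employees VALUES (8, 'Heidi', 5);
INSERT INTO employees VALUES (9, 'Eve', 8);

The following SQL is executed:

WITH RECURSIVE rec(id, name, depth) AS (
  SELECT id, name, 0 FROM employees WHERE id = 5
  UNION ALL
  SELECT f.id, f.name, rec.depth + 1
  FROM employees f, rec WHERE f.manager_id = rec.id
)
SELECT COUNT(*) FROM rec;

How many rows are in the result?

Base: id=5 (Alice) at depth 0.
Iteration 1: rows with manager_id in {5} -> Dave (id 6, depth 1), Heidi (id 8, depth 1).
Iteration 2: rows with manager_id in {6,8} -> Pam (id 7, depth 2), Eve (id 9, depth 2).
Iteration 3: no rows with manager_id in {7,9}; recursion stops.
Total rows emitted: 5.

5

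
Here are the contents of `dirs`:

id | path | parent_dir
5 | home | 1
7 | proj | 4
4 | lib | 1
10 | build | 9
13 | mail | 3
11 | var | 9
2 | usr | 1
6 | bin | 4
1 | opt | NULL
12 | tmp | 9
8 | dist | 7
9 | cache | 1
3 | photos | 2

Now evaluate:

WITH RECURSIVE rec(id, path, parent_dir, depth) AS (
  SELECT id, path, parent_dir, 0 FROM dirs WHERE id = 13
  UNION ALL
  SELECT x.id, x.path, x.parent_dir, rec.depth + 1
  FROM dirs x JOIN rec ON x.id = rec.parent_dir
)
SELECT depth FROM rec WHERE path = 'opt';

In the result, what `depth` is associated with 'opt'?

3

Base: id=13 (mail), parent_dir=3, depth 0.
Iteration 1: join on id=3 -> photos (id 3, parent_dir=2, depth 1).
Iteration 2: join on id=2 -> usr (id 2, parent_dir=1, depth 2).
Iteration 3: join on id=1 -> opt (id 1, parent_dir=NULL, depth 3).
Iteration 4: parent_dir is NULL; no match; recursion stops.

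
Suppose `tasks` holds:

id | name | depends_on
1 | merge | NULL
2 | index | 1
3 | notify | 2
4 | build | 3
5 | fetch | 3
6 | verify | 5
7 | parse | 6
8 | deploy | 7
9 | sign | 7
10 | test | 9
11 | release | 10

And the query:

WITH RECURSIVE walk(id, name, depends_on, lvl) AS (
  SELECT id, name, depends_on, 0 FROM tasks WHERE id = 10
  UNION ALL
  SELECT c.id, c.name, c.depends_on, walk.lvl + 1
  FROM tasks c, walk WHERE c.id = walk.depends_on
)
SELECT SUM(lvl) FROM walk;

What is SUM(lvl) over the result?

28

Base: id=10 (test), depends_on=9, lvl 0.
Iteration 1: join on id=9 -> sign (id 9, depends_on=7, lvl 1).
Iteration 2: join on id=7 -> parse (id 7, depends_on=6, lvl 2).
Iteration 3: join on id=6 -> verify (id 6, depends_on=5, lvl 3).
Iteration 4: join on id=5 -> fetch (id 5, depends_on=3, lvl 4).
Iteration 5: join on id=3 -> notify (id 3, depends_on=2, lvl 5).
Iteration 6: join on id=2 -> index (id 2, depends_on=1, lvl 6).
Iteration 7: join on id=1 -> merge (id 1, depends_on=NULL, lvl 7).
Iteration 8: depends_on is NULL; no match; recursion stops.
SUM(lvl) = 0 + 1 + 2 + 3 + 4 + 5 + 6 + 7 = 28.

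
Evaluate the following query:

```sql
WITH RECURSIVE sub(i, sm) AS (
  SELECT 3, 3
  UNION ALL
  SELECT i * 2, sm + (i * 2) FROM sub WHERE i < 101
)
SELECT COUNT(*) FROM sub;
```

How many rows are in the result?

7

Base: i=3, sm=3.
Iteration 1: 3 < 101 holds -> i = 3 * 2 = 6, sm = 3 + 6 = 9.
Iteration 2: 6 < 101 holds -> i = 6 * 2 = 12, sm = 9 + 12 = 21.
Iteration 3: 12 < 101 holds -> i = 12 * 2 = 24, sm = 21 + 24 = 45.
Iteration 4: 24 < 101 holds -> i = 24 * 2 = 48, sm = 45 + 48 = 93.
Iteration 5: 48 < 101 holds -> i = 48 * 2 = 96, sm = 93 + 96 = 189.
Iteration 6: 96 < 101 holds -> i = 96 * 2 = 192, sm = 189 + 192 = 381.
Iteration 7: 192 < 101 fails; recursion stops.
Total rows emitted: 7.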